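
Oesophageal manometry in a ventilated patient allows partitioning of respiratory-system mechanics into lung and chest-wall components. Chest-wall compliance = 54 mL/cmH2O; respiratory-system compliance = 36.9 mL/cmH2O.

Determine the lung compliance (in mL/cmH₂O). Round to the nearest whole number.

1/CL = 1/Crs − 1/Ccw.
1/CL = 1/36.9 − 1/54 = 0.008582.
CL = 116.52 mL/cmH2O.

117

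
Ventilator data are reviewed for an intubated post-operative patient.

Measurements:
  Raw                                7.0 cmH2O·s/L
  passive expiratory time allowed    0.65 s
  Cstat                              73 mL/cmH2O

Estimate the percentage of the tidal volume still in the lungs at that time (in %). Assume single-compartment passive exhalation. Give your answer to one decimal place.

28.0

τ = R × C = 7.0 × 73 mL/cmH2O = 7.0 × 0.073 L/cmH2O = 0.511 s.
Passive exhalation: V(t)/V₀ = e^(−t/τ) = e^(−0.65/0.511) = 0.2803.
Fraction remaining = 0.2803 → 28.03%.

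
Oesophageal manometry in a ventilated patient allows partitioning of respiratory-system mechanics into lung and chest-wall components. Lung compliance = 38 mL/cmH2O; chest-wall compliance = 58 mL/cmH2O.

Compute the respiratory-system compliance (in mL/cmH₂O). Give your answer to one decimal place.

23.0

Lung and chest wall are elastances in series: 1/Crs = 1/CL + 1/Ccw.
1/Crs = 1/38 + 1/58 = 0.04356.
Crs = 22.957 mL/cmH2O.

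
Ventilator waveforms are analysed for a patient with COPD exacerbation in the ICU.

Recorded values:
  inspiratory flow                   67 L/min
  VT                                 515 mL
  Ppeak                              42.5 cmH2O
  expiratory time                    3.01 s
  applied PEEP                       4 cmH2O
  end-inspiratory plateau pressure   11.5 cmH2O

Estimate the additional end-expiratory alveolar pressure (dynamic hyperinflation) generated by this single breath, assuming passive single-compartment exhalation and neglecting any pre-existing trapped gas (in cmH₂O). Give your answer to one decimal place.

1.5

Flow: 67 L/min ÷ 60 = 1.1167 L/s.
R = (PIP − Pplat)/V̇ = (42.5 − 11.5) / 1.1167 = 31.0/1.1167 = 27.76 cmH2O·s/L.
C = Vt/(Pplat − PEEP) = 515.0 / (11.5 − 4) = 515.0/7.5 = 68.667 mL/cmH2O.
τ = R × C = 27.76 × 0.06867 L/cmH2O = 1.906 s.
Fraction remaining = e^(−Te/τ) = e^(−3.01/1.906) = 0.2061; trapped volume = 515.0 × 0.2061 = 106.14 mL.
Additional alveolar pressure from trapping ≈ V_trapped / C = 106.14 / 68.667 = 1.546 cmH2O.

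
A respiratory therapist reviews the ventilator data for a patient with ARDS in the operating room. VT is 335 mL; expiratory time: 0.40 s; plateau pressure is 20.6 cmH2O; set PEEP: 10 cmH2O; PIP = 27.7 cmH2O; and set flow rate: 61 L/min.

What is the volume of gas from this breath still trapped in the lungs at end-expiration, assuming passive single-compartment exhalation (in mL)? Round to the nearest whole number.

55

Flow: 61 L/min ÷ 60 = 1.0167 L/s.
R = (PIP − Pplat)/V̇ = (27.7 − 20.6) / 1.0167 = 7.1/1.0167 = 6.983 cmH2O·s/L.
C = Vt/(Pplat − PEEP) = 335.0 / (20.6 − 10) = 335.0/10.6 = 31.604 mL/cmH2O.
τ = R × C = 6.983 × 0.0316 L/cmH2O = 0.2207 s.
Fraction remaining = e^(−Te/τ) = e^(−0.40/0.2207) = 0.1633.
Trapped volume = 335.0 × 0.1633 = 54.706 mL.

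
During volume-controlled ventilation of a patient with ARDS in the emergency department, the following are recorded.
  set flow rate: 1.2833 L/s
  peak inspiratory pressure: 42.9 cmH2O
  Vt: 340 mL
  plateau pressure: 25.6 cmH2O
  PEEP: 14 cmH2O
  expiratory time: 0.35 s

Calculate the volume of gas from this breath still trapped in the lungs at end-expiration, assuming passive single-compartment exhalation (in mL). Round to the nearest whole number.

R = (PIP − Pplat)/V̇ = (42.9 − 25.6) / 1.2833 = 17.3/1.2833 = 13.481 cmH2O·s/L.
C = Vt/(Pplat − PEEP) = 340.0 / (25.6 − 14) = 340.0/11.6 = 29.31 mL/cmH2O.
τ = R × C = 13.481 × 0.02931 L/cmH2O = 0.3951 s.
Fraction remaining = e^(−Te/τ) = e^(−0.35/0.3951) = 0.4124.
Trapped volume = 340.0 × 0.4124 = 140.22 mL.

140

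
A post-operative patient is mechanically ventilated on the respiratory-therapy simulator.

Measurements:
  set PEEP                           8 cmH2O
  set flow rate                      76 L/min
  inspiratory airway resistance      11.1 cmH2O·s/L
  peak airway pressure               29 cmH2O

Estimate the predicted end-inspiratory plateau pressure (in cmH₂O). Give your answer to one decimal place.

Flow: 76 L/min ÷ 60 = 1.2667 L/s.
Pplat = PIP − Raw × flow = 29 − 11.1 × 1.2667 = 29 − 14.06 = 14.94 cmH2O.

14.9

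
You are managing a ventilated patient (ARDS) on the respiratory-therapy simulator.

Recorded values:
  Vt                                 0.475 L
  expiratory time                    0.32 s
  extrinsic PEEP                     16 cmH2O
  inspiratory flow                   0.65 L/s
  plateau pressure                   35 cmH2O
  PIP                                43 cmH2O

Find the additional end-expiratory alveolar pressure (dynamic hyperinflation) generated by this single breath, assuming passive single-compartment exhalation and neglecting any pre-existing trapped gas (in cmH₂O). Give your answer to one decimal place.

R = (PIP − Pplat)/V̇ = (43 − 35) / 0.65 = 8.0/0.65 = 12.308 cmH2O·s/L.
C = Vt/(Pplat − PEEP) = 475.0 / (35 − 16) = 475.0/19.0 = 25.0 mL/cmH2O.
τ = R × C = 12.308 × 0.025 L/cmH2O = 0.3077 s.
Fraction remaining = e^(−Te/τ) = e^(−0.32/0.3077) = 0.3535; trapped volume = 475.0 × 0.3535 = 167.91 mL.
Additional alveolar pressure from trapping ≈ V_trapped / C = 167.91 / 25.0 = 6.716 cmH2O.

6.7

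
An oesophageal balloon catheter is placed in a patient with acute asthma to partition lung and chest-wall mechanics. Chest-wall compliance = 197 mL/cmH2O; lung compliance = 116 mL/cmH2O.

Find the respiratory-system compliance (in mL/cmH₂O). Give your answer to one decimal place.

Lung and chest wall are elastances in series: 1/Crs = 1/CL + 1/Ccw.
1/Crs = 1/116 + 1/197 = 0.0137.
Crs = 72.993 mL/cmH2O.

73.0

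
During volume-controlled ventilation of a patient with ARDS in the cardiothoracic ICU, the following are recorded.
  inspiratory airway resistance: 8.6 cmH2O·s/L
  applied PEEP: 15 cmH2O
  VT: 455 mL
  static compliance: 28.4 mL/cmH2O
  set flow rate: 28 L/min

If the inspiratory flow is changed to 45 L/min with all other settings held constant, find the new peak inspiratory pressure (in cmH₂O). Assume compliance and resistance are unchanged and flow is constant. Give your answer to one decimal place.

Flow: 28 L/min ÷ 60 = 0.4667 L/s.
New flow: 45 L/min ÷ 60 = 0.75 L/s.
PIP = Vt/C + R·V̇ + PEEP (constant-flow equation of motion).
Only the resistive term changes: ΔPIP = R × ΔV̇ = 8.6 × (0.75 − 0.4667) = 8.6 × 0.2833 = 2.436 cmH2O.
Original PIP = 455/28.4 + 8.6×0.4667 + 15 = 35.035 cmH2O; new PIP = 35.035 + (2.436) = 37.471 cmH2O.

37.5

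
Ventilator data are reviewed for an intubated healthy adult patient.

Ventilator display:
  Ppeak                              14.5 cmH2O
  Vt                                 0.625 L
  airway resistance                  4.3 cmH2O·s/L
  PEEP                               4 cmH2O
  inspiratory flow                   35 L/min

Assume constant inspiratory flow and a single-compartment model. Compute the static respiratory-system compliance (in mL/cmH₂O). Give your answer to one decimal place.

78.2

Flow: 35 L/min ÷ 60 = 0.5833 L/s.
Equation of motion (constant flow): PIP = Vt/C + R·V̇ + PEEP.
Vt/C = PIP − R·V̇ − PEEP = 14.5 − 4.3×0.5833 − 4 = 14.5 − 2.508 − 4 = 7.992 cmH2O.
C = Vt / 7.992 = 625 / 7.992 = 78.203 mL/cmH2O.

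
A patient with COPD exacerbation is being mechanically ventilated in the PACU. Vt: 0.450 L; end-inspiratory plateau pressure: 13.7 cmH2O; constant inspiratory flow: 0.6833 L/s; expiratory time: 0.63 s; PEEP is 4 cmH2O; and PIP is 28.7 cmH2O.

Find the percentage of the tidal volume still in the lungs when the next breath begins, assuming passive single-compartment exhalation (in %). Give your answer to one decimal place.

53.9

R = (PIP − Pplat)/V̇ = (28.7 − 13.7) / 0.6833 = 15.0/0.6833 = 21.952 cmH2O·s/L.
C = Vt/(Pplat − PEEP) = 450.0 / (13.7 − 4) = 450.0/9.7 = 46.392 mL/cmH2O.
τ = R × C = 21.952 × 0.04639 L/cmH2O = 1.018 s.
Fraction remaining at end-expiration = e^(−Te/τ) = e^(−0.63/1.018) = 0.5386 → 53.86%.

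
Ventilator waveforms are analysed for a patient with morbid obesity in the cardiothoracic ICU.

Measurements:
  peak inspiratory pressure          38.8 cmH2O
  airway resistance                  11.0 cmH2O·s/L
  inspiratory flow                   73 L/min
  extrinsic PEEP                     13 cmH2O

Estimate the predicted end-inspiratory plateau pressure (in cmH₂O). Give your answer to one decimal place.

Flow: 73 L/min ÷ 60 = 1.2167 L/s.
Pplat = PIP − Raw × flow = 38.8 − 11.0 × 1.2167 = 38.8 − 13.384 = 25.416 cmH2O.

25.4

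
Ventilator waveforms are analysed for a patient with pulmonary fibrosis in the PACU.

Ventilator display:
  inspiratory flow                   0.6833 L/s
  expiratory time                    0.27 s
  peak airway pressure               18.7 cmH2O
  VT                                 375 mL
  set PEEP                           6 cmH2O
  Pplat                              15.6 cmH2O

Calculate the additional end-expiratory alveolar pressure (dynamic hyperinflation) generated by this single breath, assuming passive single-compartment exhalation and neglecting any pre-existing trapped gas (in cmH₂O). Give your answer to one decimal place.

2.1

R = (PIP − Pplat)/V̇ = (18.7 − 15.6) / 0.6833 = 3.1/0.6833 = 4.537 cmH2O·s/L.
C = Vt/(Pplat − PEEP) = 375.0 / (15.6 − 6) = 375.0/9.6 = 39.063 mL/cmH2O.
τ = R × C = 4.537 × 0.03906 L/cmH2O = 0.1772 s.
Fraction remaining = e^(−Te/τ) = e^(−0.27/0.1772) = 0.2179; trapped volume = 375.0 × 0.2179 = 81.713 mL.
Additional alveolar pressure from trapping ≈ V_trapped / C = 81.713 / 39.063 = 2.092 cmH2O.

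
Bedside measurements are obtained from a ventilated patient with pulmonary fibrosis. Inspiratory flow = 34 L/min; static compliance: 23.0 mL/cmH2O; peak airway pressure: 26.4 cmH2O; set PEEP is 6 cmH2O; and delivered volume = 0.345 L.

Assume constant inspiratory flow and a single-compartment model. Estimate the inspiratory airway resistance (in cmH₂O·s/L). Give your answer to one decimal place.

Flow: 34 L/min ÷ 60 = 0.5667 L/s.
Equation of motion (constant flow): PIP = Vt/C + R·V̇ + PEEP.
R·V̇ = PIP − Vt/C − PEEP = 26.4 − 345/23.0 − 6 = 26.4 − 15.0 − 6 = 5.4 cmH2O.
R = 5.4 / 0.5667 = 9.529 cmH2O·s/L.

9.5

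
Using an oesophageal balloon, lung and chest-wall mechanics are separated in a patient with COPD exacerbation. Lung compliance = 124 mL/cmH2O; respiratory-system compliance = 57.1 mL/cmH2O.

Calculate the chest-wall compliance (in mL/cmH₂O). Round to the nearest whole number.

106

1/Ccw = 1/Crs − 1/CL.
1/Ccw = 1/57.1 − 1/124 = 0.009449.
Ccw = 105.83 mL/cmH2O.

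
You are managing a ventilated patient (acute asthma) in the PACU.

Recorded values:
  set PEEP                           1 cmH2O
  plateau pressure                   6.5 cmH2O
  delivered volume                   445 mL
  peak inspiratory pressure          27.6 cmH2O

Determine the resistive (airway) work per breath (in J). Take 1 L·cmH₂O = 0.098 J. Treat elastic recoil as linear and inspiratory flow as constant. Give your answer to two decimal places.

0.92

With constant inspiratory flow the resistive pressure is constant at PIP − Pplat = 27.6 − 6.5 = 21.1 cmH2O, so resistive work = 21.1 × 0.445 = 9.39 L·cmH2O.
× 0.098 J/(L·cmH2O) → 0.9202 J.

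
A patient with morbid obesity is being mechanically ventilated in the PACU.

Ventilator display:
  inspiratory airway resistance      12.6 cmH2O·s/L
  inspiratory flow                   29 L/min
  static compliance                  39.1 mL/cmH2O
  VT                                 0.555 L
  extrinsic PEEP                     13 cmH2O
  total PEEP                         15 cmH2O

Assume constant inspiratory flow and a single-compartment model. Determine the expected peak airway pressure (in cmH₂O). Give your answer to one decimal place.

Flow: 29 L/min ÷ 60 = 0.4833 L/s.
Total PEEP = 15 cmH2O (set 13 + intrinsic 2); this is the baseline alveolar pressure.
Equation of motion (constant flow): PIP = Vt/C + R·V̇ + PEEP.
PIP = 555/39.1 + 12.6×0.4833 + 15 = 14.194 + 6.09 + 15 = 35.284 cmH2O.

35.3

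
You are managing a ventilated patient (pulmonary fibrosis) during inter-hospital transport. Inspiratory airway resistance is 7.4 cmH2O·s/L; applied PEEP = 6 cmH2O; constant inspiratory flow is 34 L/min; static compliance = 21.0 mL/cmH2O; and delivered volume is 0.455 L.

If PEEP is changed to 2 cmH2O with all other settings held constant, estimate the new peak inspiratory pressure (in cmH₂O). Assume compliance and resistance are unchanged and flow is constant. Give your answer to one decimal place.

27.9

Flow: 34 L/min ÷ 60 = 0.5667 L/s.
PIP = Vt/C + R·V̇ + PEEP (constant-flow equation of motion).
Only the baseline term changes: ΔPIP = ΔPEEP = 2 − 6 = -4.0 cmH2O.
Original PIP = 455/21.0 + 7.4×0.5667 + 6 = 31.86 cmH2O; new PIP = 31.86 + (-4.0) = 27.86 cmH2O.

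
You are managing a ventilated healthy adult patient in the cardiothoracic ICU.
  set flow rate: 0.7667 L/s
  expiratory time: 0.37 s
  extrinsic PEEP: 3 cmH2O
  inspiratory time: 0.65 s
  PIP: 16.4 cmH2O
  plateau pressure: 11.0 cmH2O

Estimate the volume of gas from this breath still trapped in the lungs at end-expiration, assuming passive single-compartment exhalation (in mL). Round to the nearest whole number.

Vt = flow × Ti = 0.7667 L/s × 0.65 s × 1000 mL/L = 498.36 mL.
R = (PIP − Pplat)/V̇ = (16.4 − 11.0) / 0.7667 = 5.4/0.7667 = 7.043 cmH2O·s/L.
C = Vt/(Pplat − PEEP) = 498.36 / (11.0 − 3) = 498.36/8.0 = 62.295 mL/cmH2O.
τ = R × C = 7.043 × 0.0623 L/cmH2O = 0.4388 s.
Fraction remaining = e^(−Te/τ) = e^(−0.37/0.4388) = 0.4303.
Trapped volume = 498.36 × 0.4303 = 214.44 mL.

214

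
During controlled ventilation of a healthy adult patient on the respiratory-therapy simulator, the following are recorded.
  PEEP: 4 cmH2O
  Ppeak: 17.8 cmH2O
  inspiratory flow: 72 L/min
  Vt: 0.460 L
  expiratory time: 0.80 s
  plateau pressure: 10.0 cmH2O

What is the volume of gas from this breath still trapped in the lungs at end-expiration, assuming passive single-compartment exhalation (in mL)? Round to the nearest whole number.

92

Flow: 72 L/min ÷ 60 = 1.2 L/s.
R = (PIP − Pplat)/V̇ = (17.8 − 10.0) / 1.2 = 7.8/1.2 = 6.5 cmH2O·s/L.
C = Vt/(Pplat − PEEP) = 460.0 / (10.0 − 4) = 460.0/6.0 = 76.667 mL/cmH2O.
τ = R × C = 6.5 × 0.07667 L/cmH2O = 0.4984 s.
Fraction remaining = e^(−Te/τ) = e^(−0.80/0.4984) = 0.2009.
Trapped volume = 460.0 × 0.2009 = 92.414 mL.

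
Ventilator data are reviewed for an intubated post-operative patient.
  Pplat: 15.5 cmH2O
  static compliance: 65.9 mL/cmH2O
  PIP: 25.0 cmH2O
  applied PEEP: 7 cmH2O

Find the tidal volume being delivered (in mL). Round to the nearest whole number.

Vt = Cstat × (Pplat − PEEP) = 65.9 × (15.5 − 7) = 65.9 × 8.5 = 560.15 mL.

560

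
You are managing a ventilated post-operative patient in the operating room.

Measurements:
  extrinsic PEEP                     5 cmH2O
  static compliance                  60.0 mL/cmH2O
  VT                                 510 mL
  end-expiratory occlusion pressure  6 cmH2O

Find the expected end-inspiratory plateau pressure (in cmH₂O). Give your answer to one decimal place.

14.5

End-expiratory occlusion gives total PEEP = 6 cmH2O (intrinsic PEEP = 6 − 5 = 1). Use total PEEP for the elastic gradient.
Pplat = PEEPtotal + Vt / Cstat = 6 + 510 / 60.0 = 6 + 8.5 = 14.5 cmH2O.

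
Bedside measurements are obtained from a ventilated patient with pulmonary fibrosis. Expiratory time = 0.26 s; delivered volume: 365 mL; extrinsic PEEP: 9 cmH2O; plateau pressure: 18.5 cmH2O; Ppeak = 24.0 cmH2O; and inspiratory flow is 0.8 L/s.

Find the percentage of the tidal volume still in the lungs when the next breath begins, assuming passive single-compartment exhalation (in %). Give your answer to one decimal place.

37.4

R = (PIP − Pplat)/V̇ = (24.0 − 18.5) / 0.8 = 5.5/0.8 = 6.875 cmH2O·s/L.
C = Vt/(Pplat − PEEP) = 365.0 / (18.5 − 9) = 365.0/9.5 = 38.421 mL/cmH2O.
τ = R × C = 6.875 × 0.03842 L/cmH2O = 0.2641 s.
Fraction remaining at end-expiration = e^(−Te/τ) = e^(−0.26/0.2641) = 0.3736 → 37.36%.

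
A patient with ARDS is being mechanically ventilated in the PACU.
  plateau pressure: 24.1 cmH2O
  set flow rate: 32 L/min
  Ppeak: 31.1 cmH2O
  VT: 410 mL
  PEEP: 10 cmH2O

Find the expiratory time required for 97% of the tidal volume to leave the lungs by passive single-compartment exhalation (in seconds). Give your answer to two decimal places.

1.34

Flow: 32 L/min ÷ 60 = 0.5333 L/s.
R = (PIP − Pplat)/V̇ = (31.1 − 24.1) / 0.5333 = 7.0/0.5333 = 13.126 cmH2O·s/L.
C = Vt/(Pplat − PEEP) = 410.0 / (24.1 − 10) = 410.0/14.1 = 29.078 mL/cmH2O.
τ = R × C = 13.126 × 0.02908 L/cmH2O = 0.3817 s.
t = −τ·ln(1 − 0.97) = −0.3817·ln(0.03) = 1.338 s.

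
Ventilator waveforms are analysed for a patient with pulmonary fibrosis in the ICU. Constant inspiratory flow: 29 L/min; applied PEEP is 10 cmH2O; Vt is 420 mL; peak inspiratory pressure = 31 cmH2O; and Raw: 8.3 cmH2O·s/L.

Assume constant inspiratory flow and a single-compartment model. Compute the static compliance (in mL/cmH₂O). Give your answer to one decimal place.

24.7

Flow: 29 L/min ÷ 60 = 0.4833 L/s.
Equation of motion (constant flow): PIP = Vt/C + R·V̇ + PEEP.
Vt/C = PIP − R·V̇ − PEEP = 31 − 8.3×0.4833 − 10 = 31 − 4.011 − 10 = 16.989 cmH2O.
C = Vt / 16.989 = 420 / 16.989 = 24.722 mL/cmH2O.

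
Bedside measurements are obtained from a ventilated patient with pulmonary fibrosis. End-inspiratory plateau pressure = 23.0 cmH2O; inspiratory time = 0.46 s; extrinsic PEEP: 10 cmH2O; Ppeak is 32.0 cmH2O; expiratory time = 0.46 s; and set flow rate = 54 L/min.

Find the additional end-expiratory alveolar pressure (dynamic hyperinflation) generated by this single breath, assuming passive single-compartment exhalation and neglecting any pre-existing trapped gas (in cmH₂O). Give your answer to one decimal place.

3.1

Flow: 54 L/min ÷ 60 = 0.9 L/s.
Vt = flow × Ti = 0.9 L/s × 0.46 s × 1000 mL/L = 414.0 mL.
R = (PIP − Pplat)/V̇ = (32.0 − 23.0) / 0.9 = 9.0/0.9 = 10.0 cmH2O·s/L.
C = Vt/(Pplat − PEEP) = 414.0 / (23.0 − 10) = 414.0/13.0 = 31.846 mL/cmH2O.
τ = R × C = 10.0 × 0.03185 L/cmH2O = 0.3185 s.
Fraction remaining = e^(−Te/τ) = e^(−0.46/0.3185) = 0.2359; trapped volume = 414.0 × 0.2359 = 97.663 mL.
Additional alveolar pressure from trapping ≈ V_trapped / C = 97.663 / 31.846 = 3.067 cmH2O.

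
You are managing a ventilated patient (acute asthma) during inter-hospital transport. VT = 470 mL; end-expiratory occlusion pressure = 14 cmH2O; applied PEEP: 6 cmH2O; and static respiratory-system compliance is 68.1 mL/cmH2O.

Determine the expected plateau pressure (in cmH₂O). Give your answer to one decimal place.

End-expiratory occlusion gives total PEEP = 14 cmH2O (intrinsic PEEP = 14 − 6 = 8). Use total PEEP for the elastic gradient.
Pplat = PEEPtotal + Vt / Cstat = 14 + 470 / 68.1 = 14 + 6.902 = 20.902 cmH2O.

20.9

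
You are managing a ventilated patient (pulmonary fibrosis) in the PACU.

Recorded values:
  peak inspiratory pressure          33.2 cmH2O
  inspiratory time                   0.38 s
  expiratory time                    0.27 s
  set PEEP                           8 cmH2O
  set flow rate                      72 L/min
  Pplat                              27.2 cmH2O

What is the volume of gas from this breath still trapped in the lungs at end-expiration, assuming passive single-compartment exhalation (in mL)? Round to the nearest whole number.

Flow: 72 L/min ÷ 60 = 1.2 L/s.
Vt = flow × Ti = 1.2 L/s × 0.38 s × 1000 mL/L = 456.0 mL.
R = (PIP − Pplat)/V̇ = (33.2 − 27.2) / 1.2 = 6.0/1.2 = 5.0 cmH2O·s/L.
C = Vt/(Pplat − PEEP) = 456.0 / (27.2 − 8) = 456.0/19.2 = 23.75 mL/cmH2O.
τ = R × C = 5.0 × 0.02375 L/cmH2O = 0.1188 s.
Fraction remaining = e^(−Te/τ) = e^(−0.27/0.1188) = 0.103.
Trapped volume = 456.0 × 0.103 = 46.968 mL.

47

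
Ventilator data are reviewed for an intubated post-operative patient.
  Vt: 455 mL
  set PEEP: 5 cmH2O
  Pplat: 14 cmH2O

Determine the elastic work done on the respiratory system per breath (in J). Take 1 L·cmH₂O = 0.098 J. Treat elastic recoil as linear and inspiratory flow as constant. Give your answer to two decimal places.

Elastic work ≈ ½ × (Pplat − PEEP) × Vt = 0.5 × (14 − 5) × 0.455 L = 0.5 × 9.0 × 0.455 = 2.048 L·cmH2O.
× 0.098 J/(L·cmH2O) → 0.2007 J.

0.20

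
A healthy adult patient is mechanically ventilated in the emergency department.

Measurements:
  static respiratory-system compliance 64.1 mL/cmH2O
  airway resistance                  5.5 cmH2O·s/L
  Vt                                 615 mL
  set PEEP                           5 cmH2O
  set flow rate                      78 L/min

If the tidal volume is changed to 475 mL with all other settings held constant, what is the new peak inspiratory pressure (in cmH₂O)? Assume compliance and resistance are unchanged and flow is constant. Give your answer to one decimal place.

Flow: 78 L/min ÷ 60 = 1.3 L/s.
PIP = Vt/C + R·V̇ + PEEP (constant-flow equation of motion).
Only the elastic term changes: ΔPIP = ΔVt / C = (475 − 615) / 64.1 = -2.184 cmH2O.
Original PIP = 615/64.1 + 5.5×1.3 + 5 = 21.744 cmH2O; new PIP = 21.744 + (-2.184) = 19.56 cmH2O.

19.6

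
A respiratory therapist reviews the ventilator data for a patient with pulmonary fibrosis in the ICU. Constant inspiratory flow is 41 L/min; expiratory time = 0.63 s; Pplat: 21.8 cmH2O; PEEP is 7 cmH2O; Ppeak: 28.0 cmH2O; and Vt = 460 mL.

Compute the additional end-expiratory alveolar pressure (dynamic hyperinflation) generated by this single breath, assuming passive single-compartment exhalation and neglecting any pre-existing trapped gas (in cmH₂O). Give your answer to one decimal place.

1.6

Flow: 41 L/min ÷ 60 = 0.6833 L/s.
R = (PIP − Pplat)/V̇ = (28.0 − 21.8) / 0.6833 = 6.2/0.6833 = 9.074 cmH2O·s/L.
C = Vt/(Pplat − PEEP) = 460.0 / (21.8 − 7) = 460.0/14.8 = 31.081 mL/cmH2O.
τ = R × C = 9.074 × 0.03108 L/cmH2O = 0.282 s.
Fraction remaining = e^(−Te/τ) = e^(−0.63/0.282) = 0.1071; trapped volume = 460.0 × 0.1071 = 49.266 mL.
Additional alveolar pressure from trapping ≈ V_trapped / C = 49.266 / 31.081 = 1.585 cmH2O.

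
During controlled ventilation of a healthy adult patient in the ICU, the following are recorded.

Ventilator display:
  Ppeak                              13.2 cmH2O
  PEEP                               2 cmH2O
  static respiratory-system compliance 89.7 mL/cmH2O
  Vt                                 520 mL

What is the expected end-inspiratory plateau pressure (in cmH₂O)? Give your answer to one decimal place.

Pplat = PEEP + Vt / Cstat = 2 + 520 / 89.7 = 2 + 5.797 = 7.797 cmH2O.

7.8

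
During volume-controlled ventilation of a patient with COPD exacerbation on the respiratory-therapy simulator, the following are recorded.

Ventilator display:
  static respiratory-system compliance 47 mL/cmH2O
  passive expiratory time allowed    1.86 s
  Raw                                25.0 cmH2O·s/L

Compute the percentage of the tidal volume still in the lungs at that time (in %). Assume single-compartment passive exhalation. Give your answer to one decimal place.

20.5

τ = R × C = 25.0 × 47 mL/cmH2O = 25.0 × 0.047 L/cmH2O = 1.175 s.
Passive exhalation: V(t)/V₀ = e^(−t/τ) = e^(−1.86/1.175) = 0.2054.
Fraction remaining = 0.2054 → 20.54%.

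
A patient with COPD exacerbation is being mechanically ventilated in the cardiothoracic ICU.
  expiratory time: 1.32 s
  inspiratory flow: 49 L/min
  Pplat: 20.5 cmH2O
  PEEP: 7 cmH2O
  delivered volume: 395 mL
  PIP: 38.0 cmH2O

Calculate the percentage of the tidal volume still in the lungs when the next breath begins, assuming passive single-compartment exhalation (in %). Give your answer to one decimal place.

Flow: 49 L/min ÷ 60 = 0.8167 L/s.
R = (PIP − Pplat)/V̇ = (38.0 − 20.5) / 0.8167 = 17.5/0.8167 = 21.428 cmH2O·s/L.
C = Vt/(Pplat − PEEP) = 395.0 / (20.5 − 7) = 395.0/13.5 = 29.259 mL/cmH2O.
τ = R × C = 21.428 × 0.02926 L/cmH2O = 0.627 s.
Fraction remaining at end-expiration = e^(−Te/τ) = e^(−1.32/0.627) = 0.1218 → 12.18%.

12.2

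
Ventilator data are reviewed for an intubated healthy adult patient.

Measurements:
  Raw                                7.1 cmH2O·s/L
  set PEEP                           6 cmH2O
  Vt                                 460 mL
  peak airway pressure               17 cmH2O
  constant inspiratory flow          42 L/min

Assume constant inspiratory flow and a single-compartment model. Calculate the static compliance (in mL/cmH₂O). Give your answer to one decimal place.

Flow: 42 L/min ÷ 60 = 0.7 L/s.
Equation of motion (constant flow): PIP = Vt/C + R·V̇ + PEEP.
Vt/C = PIP − R·V̇ − PEEP = 17 − 7.1×0.7 − 6 = 17 − 4.97 − 6 = 6.03 cmH2O.
C = Vt / 6.03 = 460 / 6.03 = 76.285 mL/cmH2O.

76.3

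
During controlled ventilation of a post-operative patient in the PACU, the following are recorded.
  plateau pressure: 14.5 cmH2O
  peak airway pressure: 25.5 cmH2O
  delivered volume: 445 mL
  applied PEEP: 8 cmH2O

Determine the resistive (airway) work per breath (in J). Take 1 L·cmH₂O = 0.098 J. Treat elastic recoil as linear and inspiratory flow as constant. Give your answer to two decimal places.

With constant inspiratory flow the resistive pressure is constant at PIP − Pplat = 25.5 − 14.5 = 11.0 cmH2O, so resistive work = 11.0 × 0.445 = 4.895 L·cmH2O.
× 0.098 J/(L·cmH2O) → 0.4797 J.

0.48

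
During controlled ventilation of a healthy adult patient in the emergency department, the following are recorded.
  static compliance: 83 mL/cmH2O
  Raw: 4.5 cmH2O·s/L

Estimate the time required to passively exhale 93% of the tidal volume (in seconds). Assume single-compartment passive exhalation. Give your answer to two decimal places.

0.99

τ = R × C = 4.5 × 83 mL/cmH2O = 4.5 × 0.083 L/cmH2O = 0.3735 s.
Exhaled fraction f = 1 − e^(−t/τ) → t = −τ·ln(1 − f) = −0.3735·ln(0.07) = 0.9932 s.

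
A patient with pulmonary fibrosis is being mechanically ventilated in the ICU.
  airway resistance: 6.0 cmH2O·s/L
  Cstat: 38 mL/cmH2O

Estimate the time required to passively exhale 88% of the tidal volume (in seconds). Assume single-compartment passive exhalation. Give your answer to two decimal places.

τ = R × C = 6.0 × 38 mL/cmH2O = 6.0 × 0.038 L/cmH2O = 0.228 s.
Exhaled fraction f = 1 − e^(−t/τ) → t = −τ·ln(1 − f) = −0.228·ln(0.12) = 0.4834 s.

0.48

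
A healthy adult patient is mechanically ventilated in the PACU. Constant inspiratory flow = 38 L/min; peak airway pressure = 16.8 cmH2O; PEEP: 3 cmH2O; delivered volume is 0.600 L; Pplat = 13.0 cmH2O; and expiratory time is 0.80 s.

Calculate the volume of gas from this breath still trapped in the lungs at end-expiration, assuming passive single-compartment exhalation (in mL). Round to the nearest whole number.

Flow: 38 L/min ÷ 60 = 0.6333 L/s.
R = (PIP − Pplat)/V̇ = (16.8 − 13.0) / 0.6333 = 3.8/0.6333 = 6.0 cmH2O·s/L.
C = Vt/(Pplat − PEEP) = 600.0 / (13.0 − 3) = 600.0/10.0 = 60.0 mL/cmH2O.
τ = R × C = 6.0 × 0.06 L/cmH2O = 0.36 s.
Fraction remaining = e^(−Te/τ) = e^(−0.80/0.36) = 0.1084.
Trapped volume = 600.0 × 0.1084 = 65.04 mL.

65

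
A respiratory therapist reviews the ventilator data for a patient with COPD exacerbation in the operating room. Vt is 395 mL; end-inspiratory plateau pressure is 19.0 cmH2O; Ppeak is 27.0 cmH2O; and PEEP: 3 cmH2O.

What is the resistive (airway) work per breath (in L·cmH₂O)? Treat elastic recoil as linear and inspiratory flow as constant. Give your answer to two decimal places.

With constant inspiratory flow the resistive pressure is constant at PIP − Pplat = 27.0 − 19.0 = 8.0 cmH2O, so resistive work = 8.0 × 0.395 = 3.16 L·cmH2O.

3.16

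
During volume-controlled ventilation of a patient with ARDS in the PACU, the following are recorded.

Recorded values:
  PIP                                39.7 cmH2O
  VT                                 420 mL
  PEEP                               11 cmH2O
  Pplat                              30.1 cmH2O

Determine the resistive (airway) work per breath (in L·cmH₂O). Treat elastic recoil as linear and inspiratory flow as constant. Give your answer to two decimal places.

With constant inspiratory flow the resistive pressure is constant at PIP − Pplat = 39.7 − 30.1 = 9.6 cmH2O, so resistive work = 9.6 × 0.420 = 4.032 L·cmH2O.

4.03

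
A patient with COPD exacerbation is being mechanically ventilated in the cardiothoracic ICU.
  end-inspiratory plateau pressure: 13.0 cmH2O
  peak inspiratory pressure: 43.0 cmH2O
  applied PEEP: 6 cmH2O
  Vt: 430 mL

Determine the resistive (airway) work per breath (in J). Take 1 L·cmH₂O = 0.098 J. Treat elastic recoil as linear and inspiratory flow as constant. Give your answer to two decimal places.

1.26

With constant inspiratory flow the resistive pressure is constant at PIP − Pplat = 43.0 − 13.0 = 30.0 cmH2O, so resistive work = 30.0 × 0.430 = 12.9 L·cmH2O.
× 0.098 J/(L·cmH2O) → 1.264 J.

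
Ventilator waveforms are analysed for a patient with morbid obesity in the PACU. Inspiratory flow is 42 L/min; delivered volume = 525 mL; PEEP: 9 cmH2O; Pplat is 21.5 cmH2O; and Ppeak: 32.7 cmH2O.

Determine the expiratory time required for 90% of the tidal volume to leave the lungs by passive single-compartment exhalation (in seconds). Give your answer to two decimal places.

1.55

Flow: 42 L/min ÷ 60 = 0.7 L/s.
R = (PIP − Pplat)/V̇ = (32.7 − 21.5) / 0.7 = 11.2/0.7 = 16.0 cmH2O·s/L.
C = Vt/(Pplat − PEEP) = 525.0 / (21.5 − 9) = 525.0/12.5 = 42.0 mL/cmH2O.
τ = R × C = 16.0 × 0.042 L/cmH2O = 0.672 s.
t = −τ·ln(1 − 0.90) = −0.672·ln(0.1) = 1.547 s.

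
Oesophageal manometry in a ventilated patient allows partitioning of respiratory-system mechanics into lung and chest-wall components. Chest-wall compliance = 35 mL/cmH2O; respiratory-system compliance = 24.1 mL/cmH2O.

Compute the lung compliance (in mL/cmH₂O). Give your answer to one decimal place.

77.4

1/CL = 1/Crs − 1/Ccw.
1/CL = 1/24.1 − 1/35 = 0.01292.
CL = 77.399 mL/cmH2O.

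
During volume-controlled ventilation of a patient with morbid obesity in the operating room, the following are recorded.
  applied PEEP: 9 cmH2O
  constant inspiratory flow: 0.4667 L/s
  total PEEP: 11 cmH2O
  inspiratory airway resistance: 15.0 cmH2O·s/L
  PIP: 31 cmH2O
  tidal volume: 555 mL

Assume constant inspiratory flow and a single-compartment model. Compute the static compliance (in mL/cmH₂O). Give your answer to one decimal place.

42.7

Total PEEP = 11 cmH2O (set 9 + intrinsic 2); this is the baseline alveolar pressure.
Equation of motion (constant flow): PIP = Vt/C + R·V̇ + PEEP.
Vt/C = PIP − R·V̇ − PEEP = 31 − 15.0×0.4667 − 11 = 31 − 7.001 − 11 = 12.999 cmH2O.
C = Vt / 12.999 = 555 / 12.999 = 42.696 mL/cmH2O.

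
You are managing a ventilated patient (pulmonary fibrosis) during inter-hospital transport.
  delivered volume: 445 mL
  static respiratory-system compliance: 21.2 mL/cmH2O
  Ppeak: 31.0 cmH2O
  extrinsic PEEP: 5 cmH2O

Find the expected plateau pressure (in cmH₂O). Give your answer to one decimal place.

Pplat = PEEP + Vt / Cstat = 5 + 445 / 21.2 = 5 + 20.991 = 25.991 cmH2O.

26.0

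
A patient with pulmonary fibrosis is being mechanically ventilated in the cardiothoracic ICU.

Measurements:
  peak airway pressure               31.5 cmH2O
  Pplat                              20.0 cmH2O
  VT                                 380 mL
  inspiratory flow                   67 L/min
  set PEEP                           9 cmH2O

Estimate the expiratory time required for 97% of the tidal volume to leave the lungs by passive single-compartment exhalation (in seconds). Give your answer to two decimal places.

Flow: 67 L/min ÷ 60 = 1.1167 L/s.
R = (PIP − Pplat)/V̇ = (31.5 − 20.0) / 1.1167 = 11.5/1.1167 = 10.298 cmH2O·s/L.
C = Vt/(Pplat − PEEP) = 380.0 / (20.0 − 9) = 380.0/11.0 = 34.545 mL/cmH2O.
τ = R × C = 10.298 × 0.03455 L/cmH2O = 0.3558 s.
t = −τ·ln(1 − 0.97) = −0.3558·ln(0.03) = 1.248 s.

1.25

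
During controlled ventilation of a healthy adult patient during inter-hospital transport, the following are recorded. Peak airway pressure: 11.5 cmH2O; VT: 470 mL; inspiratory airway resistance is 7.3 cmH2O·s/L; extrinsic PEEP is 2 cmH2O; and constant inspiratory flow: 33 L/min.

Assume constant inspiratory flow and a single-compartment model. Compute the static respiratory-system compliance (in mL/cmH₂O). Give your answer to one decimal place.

85.7

Flow: 33 L/min ÷ 60 = 0.55 L/s.
Equation of motion (constant flow): PIP = Vt/C + R·V̇ + PEEP.
Vt/C = PIP − R·V̇ − PEEP = 11.5 − 7.3×0.55 − 2 = 11.5 − 4.015 − 2 = 5.485 cmH2O.
C = Vt / 5.485 = 470 / 5.485 = 85.688 mL/cmH2O.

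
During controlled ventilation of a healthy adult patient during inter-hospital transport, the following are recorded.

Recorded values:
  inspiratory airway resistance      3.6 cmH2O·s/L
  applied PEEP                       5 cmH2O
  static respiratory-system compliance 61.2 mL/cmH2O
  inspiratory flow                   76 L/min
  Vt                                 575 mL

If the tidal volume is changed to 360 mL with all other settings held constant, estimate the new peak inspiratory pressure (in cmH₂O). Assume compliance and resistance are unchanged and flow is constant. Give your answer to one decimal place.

15.4

Flow: 76 L/min ÷ 60 = 1.2667 L/s.
PIP = Vt/C + R·V̇ + PEEP (constant-flow equation of motion).
Only the elastic term changes: ΔPIP = ΔVt / C = (360 − 575) / 61.2 = -3.513 cmH2O.
Original PIP = 575/61.2 + 3.6×1.2667 + 5 = 18.956 cmH2O; new PIP = 18.956 + (-3.513) = 15.443 cmH2O.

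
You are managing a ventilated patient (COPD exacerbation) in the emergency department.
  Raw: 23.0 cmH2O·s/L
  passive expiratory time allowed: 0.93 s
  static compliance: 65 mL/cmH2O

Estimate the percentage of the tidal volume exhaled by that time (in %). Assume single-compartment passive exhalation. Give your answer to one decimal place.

46.3

τ = R × C = 23.0 × 65 mL/cmH2O = 23.0 × 0.065 L/cmH2O = 1.495 s.
Passive exhalation: V(t)/V₀ = e^(−t/τ) = e^(−0.93/1.495) = 0.5368.
Fraction exhaled = 1 − 0.5368 = 0.4632 → 46.32%.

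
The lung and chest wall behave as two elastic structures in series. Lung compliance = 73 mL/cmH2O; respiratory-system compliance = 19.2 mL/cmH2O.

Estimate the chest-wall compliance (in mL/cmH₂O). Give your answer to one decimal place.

26.1

1/Ccw = 1/Crs − 1/CL.
1/Ccw = 1/19.2 − 1/73 = 0.03838.
Ccw = 26.055 mL/cmH2O.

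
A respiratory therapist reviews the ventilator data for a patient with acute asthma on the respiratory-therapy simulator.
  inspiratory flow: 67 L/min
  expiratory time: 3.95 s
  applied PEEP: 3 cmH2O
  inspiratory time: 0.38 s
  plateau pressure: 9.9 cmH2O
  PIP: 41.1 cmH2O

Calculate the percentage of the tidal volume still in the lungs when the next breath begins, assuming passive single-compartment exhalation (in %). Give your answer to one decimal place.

Flow: 67 L/min ÷ 60 = 1.1167 L/s.
Vt = flow × Ti = 1.1167 L/s × 0.38 s × 1000 mL/L = 424.35 mL.
R = (PIP − Pplat)/V̇ = (41.1 − 9.9) / 1.1167 = 31.2/1.1167 = 27.939 cmH2O·s/L.
C = Vt/(Pplat − PEEP) = 424.35 / (9.9 − 3) = 424.35/6.9 = 61.5 mL/cmH2O.
τ = R × C = 27.939 × 0.0615 L/cmH2O = 1.718 s.
Fraction remaining at end-expiration = e^(−Te/τ) = e^(−3.95/1.718) = 0.1003 → 10.03%.

10.0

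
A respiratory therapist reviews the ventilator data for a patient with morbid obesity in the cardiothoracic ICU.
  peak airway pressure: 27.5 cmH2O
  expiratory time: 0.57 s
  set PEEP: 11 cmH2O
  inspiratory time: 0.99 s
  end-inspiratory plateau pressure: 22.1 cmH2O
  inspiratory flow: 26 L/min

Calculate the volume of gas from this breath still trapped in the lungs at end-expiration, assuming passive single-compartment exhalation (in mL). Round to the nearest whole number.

131

Flow: 26 L/min ÷ 60 = 0.4333 L/s.
Vt = flow × Ti = 0.4333 L/s × 0.99 s × 1000 mL/L = 428.97 mL.
R = (PIP − Pplat)/V̇ = (27.5 − 22.1) / 0.4333 = 5.4/0.4333 = 12.462 cmH2O·s/L.
C = Vt/(Pplat − PEEP) = 428.97 / (22.1 − 11) = 428.97/11.1 = 38.646 mL/cmH2O.
τ = R × C = 12.462 × 0.03865 L/cmH2O = 0.4817 s.
Fraction remaining = e^(−Te/τ) = e^(−0.57/0.4817) = 0.3063.
Trapped volume = 428.97 × 0.3063 = 131.39 mL.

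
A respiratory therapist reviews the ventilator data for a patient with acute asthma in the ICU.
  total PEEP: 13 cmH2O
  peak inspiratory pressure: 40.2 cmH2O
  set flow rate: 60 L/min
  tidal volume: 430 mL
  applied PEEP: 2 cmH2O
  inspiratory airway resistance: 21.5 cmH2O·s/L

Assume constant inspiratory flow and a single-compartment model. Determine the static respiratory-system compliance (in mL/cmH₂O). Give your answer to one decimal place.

Flow: 60 L/min ÷ 60 = 1 L/s.
Total PEEP = 13 cmH2O (set 2 + intrinsic 11); this is the baseline alveolar pressure.
Equation of motion (constant flow): PIP = Vt/C + R·V̇ + PEEP.
Vt/C = PIP − R·V̇ − PEEP = 40.2 − 21.5×1 − 13 = 40.2 − 21.5 − 13 = 5.7 cmH2O.
C = Vt / 5.7 = 430 / 5.7 = 75.439 mL/cmH2O.

75.4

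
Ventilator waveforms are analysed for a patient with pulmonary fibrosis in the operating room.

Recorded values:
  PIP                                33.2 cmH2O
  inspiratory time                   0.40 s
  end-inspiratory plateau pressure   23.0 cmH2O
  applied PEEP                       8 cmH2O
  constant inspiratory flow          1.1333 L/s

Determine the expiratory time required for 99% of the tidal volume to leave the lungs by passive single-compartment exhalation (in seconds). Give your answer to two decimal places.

Vt = flow × Ti = 1.1333 L/s × 0.40 s × 1000 mL/L = 453.32 mL.
R = (PIP − Pplat)/V̇ = (33.2 − 23.0) / 1.1333 = 10.2/1.1333 = 9.0 cmH2O·s/L.
C = Vt/(Pplat − PEEP) = 453.32 / (23.0 − 8) = 453.32/15.0 = 30.221 mL/cmH2O.
τ = R × C = 9.0 × 0.03022 L/cmH2O = 0.272 s.
t = −τ·ln(1 − 0.99) = −0.272·ln(0.01) = 1.253 s.

1.25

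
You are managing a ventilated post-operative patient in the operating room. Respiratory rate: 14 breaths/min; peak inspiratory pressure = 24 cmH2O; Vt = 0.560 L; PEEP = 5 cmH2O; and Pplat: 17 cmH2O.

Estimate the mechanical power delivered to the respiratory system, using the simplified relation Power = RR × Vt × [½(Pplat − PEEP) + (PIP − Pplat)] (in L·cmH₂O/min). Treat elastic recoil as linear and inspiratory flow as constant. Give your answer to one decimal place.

101.9

Per-breath work = Vt × [½(Pplat−PEEP) + (PIP−Pplat)] = 0.560 × [0.5×12.0 + 7.0] = 0.560 × 13.0 = 7.28 L·cmH2O.
Power = 14 × 7.28 = 101.92 L·cmH2O/min.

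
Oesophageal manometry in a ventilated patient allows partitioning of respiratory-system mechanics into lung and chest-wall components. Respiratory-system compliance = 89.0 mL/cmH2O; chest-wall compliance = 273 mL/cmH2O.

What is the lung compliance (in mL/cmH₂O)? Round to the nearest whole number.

1/CL = 1/Crs − 1/Ccw.
1/CL = 1/89.0 − 1/273 = 0.007573.
CL = 132.05 mL/cmH2O.

132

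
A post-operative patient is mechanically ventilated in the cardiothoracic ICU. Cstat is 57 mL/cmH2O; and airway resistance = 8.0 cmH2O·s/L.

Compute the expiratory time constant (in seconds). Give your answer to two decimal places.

0.46

τ = R × C = 8.0 × 57 mL/cmH2O = 8.0 × 0.057 L/cmH2O = 0.456 s.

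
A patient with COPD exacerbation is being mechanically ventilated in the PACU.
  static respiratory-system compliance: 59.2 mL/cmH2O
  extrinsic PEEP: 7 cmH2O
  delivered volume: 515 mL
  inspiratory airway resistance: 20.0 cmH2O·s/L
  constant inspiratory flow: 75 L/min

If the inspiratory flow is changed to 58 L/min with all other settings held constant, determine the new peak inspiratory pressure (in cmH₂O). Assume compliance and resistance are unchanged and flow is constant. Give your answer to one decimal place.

Flow: 75 L/min ÷ 60 = 1.25 L/s.
New flow: 58 L/min ÷ 60 = 0.9667 L/s.
PIP = Vt/C + R·V̇ + PEEP (constant-flow equation of motion).
Only the resistive term changes: ΔPIP = R × ΔV̇ = 20.0 × (0.9667 − 1.25) = 20.0 × -0.2833 = -5.666 cmH2O.
Original PIP = 515/59.2 + 20.0×1.25 + 7 = 40.699 cmH2O; new PIP = 40.699 + (-5.666) = 35.033 cmH2O.

35.0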